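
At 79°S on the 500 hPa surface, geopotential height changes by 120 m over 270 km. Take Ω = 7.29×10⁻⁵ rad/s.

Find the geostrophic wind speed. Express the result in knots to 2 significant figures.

59 knots

Coriolis parameter at 79°S:
f = 2Ω sin φ = 2 × 7.29×10⁻⁵ × sin 79° = 1.43×10⁻⁴ s⁻¹
Height gradient: |∂Z/∂n| = 120 m / 270000 m = 4.44×10⁻⁴
On a pressure surface, geostrophic balance gives V_g = (g/f)|∂Z/∂n|:
V_g = 9.81 × 4.44×10⁻⁴ / 1.43×10⁻⁴ = 30.5 m/s
Converting: 30.5 m/s × 1.944 = 59 knots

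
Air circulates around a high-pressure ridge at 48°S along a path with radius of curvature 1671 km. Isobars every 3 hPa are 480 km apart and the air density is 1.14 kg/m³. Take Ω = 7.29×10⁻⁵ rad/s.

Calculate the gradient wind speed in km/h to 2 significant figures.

Coriolis parameter at 48°S:
f = 2Ω sin φ = 2 × 7.29×10⁻⁵ × sin 48° = 1.08×10⁻⁴ s⁻¹
Pressure gradient: |∂P/∂n| = 300 Pa / 480000 m = 6.25×10⁻⁴ Pa/m
Geostrophic speed: V_g = |∂P/∂n|/(fρ) = 6.25×10⁻⁴/(1.08×10⁻⁴ × 1.14) = 5.06 m/s
Around a high, pressure-gradient force acts outward with centrifugal, so Coriolis balances both:
fV = (1/ρ)|∂P/∂n| + V²/R  →  V² − fR·V + fR·V_g = 0
With fR = 1.08×10⁻⁴ × 1671×10³ m = 181 m/s:
V = [fR − √((fR)² − 4 fR V_g)]/2 = [181 − √(181² − 4×181×5.06)]/2 = 5.21 m/s
Supergeostrophic (V > V_g = 5.06 m/s), as expected around a high.
Converting: 5.21 m/s × 3.6 = 19 km/h

19 km/h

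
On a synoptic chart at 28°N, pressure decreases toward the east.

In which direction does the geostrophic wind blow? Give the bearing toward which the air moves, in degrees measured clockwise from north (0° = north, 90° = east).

180°

The pressure-gradient force points toward the east (bearing 090°).
Geostrophic balance: in the Northern Hemisphere the Coriolis force deflects motion to the right, so the geostrophic wind blows 90° to the right of the pressure-gradient force (low pressure on the left).
Rotating 090° by 90° clockwise gives 180° — the wind blows toward the south.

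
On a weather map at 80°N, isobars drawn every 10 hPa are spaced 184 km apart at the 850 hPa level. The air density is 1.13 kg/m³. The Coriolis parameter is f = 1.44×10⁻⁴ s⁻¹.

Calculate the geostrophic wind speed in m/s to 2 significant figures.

33 m/s

Pressure gradient: |∂P/∂n| = 1000 Pa / 184000 m = 5.43×10⁻³ Pa/m
Geostrophic balance (pressure-gradient force = Coriolis force):
V_g = (1/(fρ)) |∂P/∂n| = 5.43×10⁻³ / (1.44×10⁻⁴ × 1.13) = 33.4 m/s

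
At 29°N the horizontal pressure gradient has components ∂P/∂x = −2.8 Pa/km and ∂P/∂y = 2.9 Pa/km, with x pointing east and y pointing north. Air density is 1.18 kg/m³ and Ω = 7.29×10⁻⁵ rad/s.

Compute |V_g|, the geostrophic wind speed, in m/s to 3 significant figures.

48.3 m/s

Coriolis parameter at 29°N:
f = 2Ω sin φ = 2 × 7.29×10⁻⁵ × sin 29° = 7.07×10⁻⁵ s⁻¹
Component geostrophic relations (x east, y north):
u_g = −(1/(fρ)) ∂P/∂y,  v_g = (1/(fρ)) ∂P/∂x
u_g = −(2.9×10⁻³)/(7.07×10⁻⁵ × 1.18) = −34.8 m/s;  v_g = (−2.8×10⁻³)/(7.07×10⁻⁵ × 1.18) = −33.6 m/s
|V_g| = √(u_g² + v_g²) = 48.3 m/s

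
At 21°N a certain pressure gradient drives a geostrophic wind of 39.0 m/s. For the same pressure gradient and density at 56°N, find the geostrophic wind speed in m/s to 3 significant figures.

16.9 m/s

With the same pressure gradient and density, V_g ∝ 1/f ∝ 1/sin φ.
V₂ = V₁ · sin φ₁ / sin φ₂ = 39.0 × sin 21° / sin 56°
V₂ = 39.0 × 0.3584/0.8290 = 16.9 m/s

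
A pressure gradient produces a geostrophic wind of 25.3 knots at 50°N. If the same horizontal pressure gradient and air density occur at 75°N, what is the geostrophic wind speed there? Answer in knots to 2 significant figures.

20 knots

With the same pressure gradient and density, V_g ∝ 1/f ∝ 1/sin φ.
V₂ = V₁ · sin φ₁ / sin φ₂ = 25.3 × sin 50° / sin 75°
V₂ = 25.3 × 0.7660/0.9659 = 20 knots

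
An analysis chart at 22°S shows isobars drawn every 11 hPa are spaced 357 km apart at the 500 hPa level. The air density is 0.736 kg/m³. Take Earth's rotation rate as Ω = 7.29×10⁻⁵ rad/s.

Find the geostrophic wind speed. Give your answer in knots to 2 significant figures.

Coriolis parameter at 22°S:
f = 2Ω sin φ = 2 × 7.29×10⁻⁵ × sin 22° = 5.46×10⁻⁵ s⁻¹
Pressure gradient: |∂P/∂n| = 1100 Pa / 357000 m = 3.08×10⁻³ Pa/m
Geostrophic balance (pressure-gradient force = Coriolis force):
V_g = (1/(fρ)) |∂P/∂n| = 3.08×10⁻³ / (5.46×10⁻⁵ × 0.736) = 76.7 m/s
Converting: 76.7 m/s × 1.944 = 150 knots

150 knots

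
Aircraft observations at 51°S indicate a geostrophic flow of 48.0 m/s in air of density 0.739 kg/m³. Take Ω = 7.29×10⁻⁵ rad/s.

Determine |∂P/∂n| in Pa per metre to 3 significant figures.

4.02×10⁻³ Pa/m

Coriolis parameter at 51°S:
f = 2Ω sin φ = 2 × 7.29×10⁻⁵ × sin 51° = 1.13×10⁻⁴ s⁻¹
Geostrophic balance rearranged: |∂P/∂n| = f ρ V_g
|∂P/∂n| = 1.13×10⁻⁴ × 0.739 × 48.0 = 4.02×10⁻³ Pa/m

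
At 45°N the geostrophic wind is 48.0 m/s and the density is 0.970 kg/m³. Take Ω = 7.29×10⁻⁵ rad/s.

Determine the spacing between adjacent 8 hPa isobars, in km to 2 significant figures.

170 km

Coriolis parameter at 45°N:
f = 2Ω sin φ = 2 × 7.29×10⁻⁵ × sin 45° = 1.03×10⁻⁴ s⁻¹
Geostrophic balance rearranged: |∂P/∂n| = f ρ V_g
|∂P/∂n| = 1.03×10⁻⁴ × 0.970 × 48.0 = 4.80×10⁻³ Pa/m
Isobar spacing: Δn = ΔP/|∂P/∂n| = 800 Pa / 4.80×10⁻³ Pa/m = 166661 m ≈ 170 km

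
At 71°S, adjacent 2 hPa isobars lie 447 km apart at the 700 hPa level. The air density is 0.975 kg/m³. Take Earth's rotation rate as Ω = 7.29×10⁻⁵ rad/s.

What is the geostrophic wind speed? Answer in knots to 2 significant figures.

Coriolis parameter at 71°S:
f = 2Ω sin φ = 2 × 7.29×10⁻⁵ × sin 71° = 1.38×10⁻⁴ s⁻¹
Pressure gradient: |∂P/∂n| = 200 Pa / 447000 m = 4.47×10⁻⁴ Pa/m
Geostrophic balance (pressure-gradient force = Coriolis force):
V_g = (1/(fρ)) |∂P/∂n| = 4.47×10⁻⁴ / (1.38×10⁻⁴ × 0.975) = 3.33 m/s
Converting: 3.33 m/s × 1.944 = 6.5 knots

6.5 knots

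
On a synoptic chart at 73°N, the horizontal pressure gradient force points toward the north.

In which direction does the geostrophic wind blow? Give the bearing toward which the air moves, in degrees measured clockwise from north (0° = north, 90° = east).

The pressure-gradient force points toward the north (bearing 000°).
Geostrophic balance: in the Northern Hemisphere the Coriolis force deflects motion to the right, so the geostrophic wind blows 90° to the right of the pressure-gradient force (low pressure on the left).
Rotating 000° by 90° clockwise gives 090° — the wind blows toward the east.

090°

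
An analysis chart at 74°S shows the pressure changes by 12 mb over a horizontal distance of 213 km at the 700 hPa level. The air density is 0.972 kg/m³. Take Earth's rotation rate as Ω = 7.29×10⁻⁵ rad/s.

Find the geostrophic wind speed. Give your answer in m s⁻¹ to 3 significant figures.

41.4 m s⁻¹

Coriolis parameter at 74°S:
f = 2Ω sin φ = 2 × 7.29×10⁻⁵ × sin 74° = 1.40×10⁻⁴ s⁻¹
Pressure gradient: |∂P/∂n| = 1200 Pa / 213000 m = 5.63×10⁻³ Pa/m
Geostrophic balance (pressure-gradient force = Coriolis force):
V_g = (1/(fρ)) |∂P/∂n| = 5.63×10⁻³ / (1.40×10⁻⁴ × 0.972) = 41.4 m/s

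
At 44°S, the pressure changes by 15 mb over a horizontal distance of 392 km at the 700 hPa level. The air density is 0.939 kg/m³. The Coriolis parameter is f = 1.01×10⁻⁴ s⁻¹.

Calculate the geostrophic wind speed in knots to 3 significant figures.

78.4 knots

Pressure gradient: |∂P/∂n| = 1500 Pa / 392000 m = 3.83×10⁻³ Pa/m
Geostrophic balance (pressure-gradient force = Coriolis force):
V_g = (1/(fρ)) |∂P/∂n| = 3.83×10⁻³ / (1.01×10⁻⁴ × 0.939) = 40.3 m/s
Converting: 40.3 m/s × 1.944 = 78.4 knots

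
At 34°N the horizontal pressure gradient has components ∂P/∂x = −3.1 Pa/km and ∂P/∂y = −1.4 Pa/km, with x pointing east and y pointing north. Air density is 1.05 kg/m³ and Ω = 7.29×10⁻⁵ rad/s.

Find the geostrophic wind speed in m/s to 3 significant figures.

Coriolis parameter at 34°N:
f = 2Ω sin φ = 2 × 7.29×10⁻⁵ × sin 34° = 8.15×10⁻⁵ s⁻¹
Component geostrophic relations (x east, y north):
u_g = −(1/(fρ)) ∂P/∂y,  v_g = (1/(fρ)) ∂P/∂x
u_g = −(−1.4×10⁻³)/(8.15×10⁻⁵ × 1.05) = 16.4 m/s;  v_g = (−3.1×10⁻³)/(8.15×10⁻⁵ × 1.05) = −36.2 m/s
|V_g| = √(u_g² + v_g²) = 39.7 m/s

39.7 m/s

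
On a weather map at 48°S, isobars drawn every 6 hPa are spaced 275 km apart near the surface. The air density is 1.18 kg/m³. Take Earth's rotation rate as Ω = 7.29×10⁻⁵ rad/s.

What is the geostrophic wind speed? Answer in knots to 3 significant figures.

Coriolis parameter at 48°S:
f = 2Ω sin φ = 2 × 7.29×10⁻⁵ × sin 48° = 1.08×10⁻⁴ s⁻¹
Pressure gradient: |∂P/∂n| = 600 Pa / 275000 m = 2.18×10⁻³ Pa/m
Geostrophic balance (pressure-gradient force = Coriolis force):
V_g = (1/(fρ)) |∂P/∂n| = 2.18×10⁻³ / (1.08×10⁻⁴ × 1.18) = 17.1 m/s
Converting: 17.1 m/s × 1.944 = 33.2 knots

33.2 knots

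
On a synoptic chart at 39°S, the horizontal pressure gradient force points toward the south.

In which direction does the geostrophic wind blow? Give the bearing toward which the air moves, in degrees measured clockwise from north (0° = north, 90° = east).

The pressure-gradient force points toward the south (bearing 180°).
Geostrophic balance: in the Southern Hemisphere the Coriolis force deflects motion to the left, so the geostrophic wind blows 90° to the left of the pressure-gradient force (low pressure on the right).
Rotating 180° by 90° counterclockwise gives 090° — the wind blows toward the east.

090°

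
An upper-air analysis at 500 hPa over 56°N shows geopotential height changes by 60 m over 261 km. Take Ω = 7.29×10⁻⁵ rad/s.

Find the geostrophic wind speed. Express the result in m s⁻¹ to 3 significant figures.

18.7 m s⁻¹

Coriolis parameter at 56°N:
f = 2Ω sin φ = 2 × 7.29×10⁻⁵ × sin 56° = 1.21×10⁻⁴ s⁻¹
Height gradient: |∂Z/∂n| = 60 m / 261000 m = 2.30×10⁻⁴
On a pressure surface, geostrophic balance gives V_g = (g/f)|∂Z/∂n|:
V_g = 9.81 × 2.30×10⁻⁴ / 1.21×10⁻⁴ = 18.7 m/s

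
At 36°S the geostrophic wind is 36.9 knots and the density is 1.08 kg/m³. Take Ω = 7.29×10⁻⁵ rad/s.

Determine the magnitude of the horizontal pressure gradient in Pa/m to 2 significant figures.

1.8×10⁻³ Pa/m

Coriolis parameter at 36°S:
f = 2Ω sin φ = 2 × 7.29×10⁻⁵ × sin 36° = 8.57×10⁻⁵ s⁻¹
Wind speed in SI: 36.9 knots = 19.0 m/s
Geostrophic balance rearranged: |∂P/∂n| = f ρ V_g
|∂P/∂n| = 8.57×10⁻⁵ × 1.08 × 19.0 = 1.76×10⁻³ Pa/m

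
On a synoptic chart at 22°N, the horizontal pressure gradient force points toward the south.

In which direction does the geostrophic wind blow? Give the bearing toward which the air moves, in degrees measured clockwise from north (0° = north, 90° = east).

270°

The pressure-gradient force points toward the south (bearing 180°).
Geostrophic balance: in the Northern Hemisphere the Coriolis force deflects motion to the right, so the geostrophic wind blows 90° to the right of the pressure-gradient force (low pressure on the left).
Rotating 180° by 90° clockwise gives 270° — the wind blows toward the west.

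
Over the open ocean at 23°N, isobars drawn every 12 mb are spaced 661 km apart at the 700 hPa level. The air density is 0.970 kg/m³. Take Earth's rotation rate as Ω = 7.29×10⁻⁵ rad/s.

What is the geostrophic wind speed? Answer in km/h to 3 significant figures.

Coriolis parameter at 23°N:
f = 2Ω sin φ = 2 × 7.29×10⁻⁵ × sin 23° = 5.70×10⁻⁵ s⁻¹
Pressure gradient: |∂P/∂n| = 1200 Pa / 661000 m = 1.82×10⁻³ Pa/m
Geostrophic balance (pressure-gradient force = Coriolis force):
V_g = (1/(fρ)) |∂P/∂n| = 1.82×10⁻³ / (5.70×10⁻⁵ × 0.970) = 32.9 m/s
Converting: 32.9 m/s × 3.6 = 118 km/h

118 km/h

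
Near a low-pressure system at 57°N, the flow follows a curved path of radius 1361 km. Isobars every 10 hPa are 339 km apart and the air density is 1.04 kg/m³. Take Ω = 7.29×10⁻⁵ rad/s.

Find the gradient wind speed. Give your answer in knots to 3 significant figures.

Coriolis parameter at 57°N:
f = 2Ω sin φ = 2 × 7.29×10⁻⁵ × sin 57° = 1.22×10⁻⁴ s⁻¹
Pressure gradient: |∂P/∂n| = 1000 Pa / 339000 m = 2.95×10⁻³ Pa/m
Geostrophic speed: V_g = |∂P/∂n|/(fρ) = 2.95×10⁻³/(1.22×10⁻⁴ × 1.04) = 23.2 m/s
Around a low, centrifugal force acts outward with Coriolis, so pressure-gradient force balances both:
(1/ρ)|∂P/∂n| = fV + V²/R  →  V² + fR·V − fR·V_g = 0
With fR = 1.22×10⁻⁴ × 1361×10³ m = 166 m/s:
V = [−fR + √((fR)² + 4 fR V_g)]/2 = [−166 + √(166² + 4×166×23.2)]/2 = 20.6 m/s
Subgeostrophic (V < V_g = 23.2 m/s), as expected around a low.
Converting: 20.6 m/s × 1.944 = 40.1 knots

40.1 knots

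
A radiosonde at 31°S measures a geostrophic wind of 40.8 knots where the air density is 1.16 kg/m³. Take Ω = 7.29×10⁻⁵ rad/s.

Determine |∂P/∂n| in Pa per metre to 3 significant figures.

Coriolis parameter at 31°S:
f = 2Ω sin φ = 2 × 7.29×10⁻⁵ × sin 31° = 7.51×10⁻⁵ s⁻¹
Wind speed in SI: 40.8 knots = 21.0 m/s
Geostrophic balance rearranged: |∂P/∂n| = f ρ V_g
|∂P/∂n| = 7.51×10⁻⁵ × 1.16 × 21.0 = 1.83×10⁻³ Pa/m

1.83×10⁻³ Pa/m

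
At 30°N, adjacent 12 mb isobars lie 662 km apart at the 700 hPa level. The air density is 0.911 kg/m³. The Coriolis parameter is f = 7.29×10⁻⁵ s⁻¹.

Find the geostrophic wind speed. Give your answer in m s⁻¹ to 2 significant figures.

27 m s⁻¹

Pressure gradient: |∂P/∂n| = 1200 Pa / 662000 m = 1.81×10⁻³ Pa/m
Geostrophic balance (pressure-gradient force = Coriolis force):
V_g = (1/(fρ)) |∂P/∂n| = 1.81×10⁻³ / (7.29×10⁻⁵ × 0.911) = 27.3 m/s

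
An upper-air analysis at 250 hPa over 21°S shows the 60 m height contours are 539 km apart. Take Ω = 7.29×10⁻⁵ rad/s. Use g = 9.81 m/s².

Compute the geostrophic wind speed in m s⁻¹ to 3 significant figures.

20.9 m s⁻¹

Coriolis parameter at 21°S:
f = 2Ω sin φ = 2 × 7.29×10⁻⁵ × sin 21° = 5.23×10⁻⁵ s⁻¹
Height gradient: |∂Z/∂n| = 60 m / 539000 m = 1.11×10⁻⁴
On a pressure surface, geostrophic balance gives V_g = (g/f)|∂Z/∂n|:
V_g = 9.81 × 1.11×10⁻⁴ / 5.23×10⁻⁵ = 20.9 m/s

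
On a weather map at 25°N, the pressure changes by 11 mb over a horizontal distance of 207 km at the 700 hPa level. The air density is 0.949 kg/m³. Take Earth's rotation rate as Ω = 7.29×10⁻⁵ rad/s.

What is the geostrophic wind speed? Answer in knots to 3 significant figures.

177 knots

Coriolis parameter at 25°N:
f = 2Ω sin φ = 2 × 7.29×10⁻⁵ × sin 25° = 6.16×10⁻⁵ s⁻¹
Pressure gradient: |∂P/∂n| = 1100 Pa / 207000 m = 5.31×10⁻³ Pa/m
Geostrophic balance (pressure-gradient force = Coriolis force):
V_g = (1/(fρ)) |∂P/∂n| = 5.31×10⁻³ / (6.16×10⁻⁵ × 0.949) = 90.9 m/s
Converting: 90.9 m/s × 1.944 = 177 knots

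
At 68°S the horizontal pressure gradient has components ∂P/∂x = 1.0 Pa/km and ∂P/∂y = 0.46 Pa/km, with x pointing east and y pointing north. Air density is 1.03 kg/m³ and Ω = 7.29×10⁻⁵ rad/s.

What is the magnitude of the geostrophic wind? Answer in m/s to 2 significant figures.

7.9 m/s

Coriolis parameter at 68°S:
f = 2Ω sin φ = 2 × 7.29×10⁻⁵ × sin 68° = 1.35×10⁻⁴ s⁻¹
In the Southern Hemisphere f is negative: f = −1.35×10⁻⁴ s⁻¹.
Component geostrophic relations (x east, y north):
u_g = −(1/(fρ)) ∂P/∂y,  v_g = (1/(fρ)) ∂P/∂x
u_g = −(0.46×10⁻³)/(−1.35×10⁻⁴ × 1.03) = 3.30 m/s;  v_g = (1.0×10⁻³)/(−1.35×10⁻⁴ × 1.03) = −7.18 m/s
|V_g| = √(u_g² + v_g²) = 7.91 m/s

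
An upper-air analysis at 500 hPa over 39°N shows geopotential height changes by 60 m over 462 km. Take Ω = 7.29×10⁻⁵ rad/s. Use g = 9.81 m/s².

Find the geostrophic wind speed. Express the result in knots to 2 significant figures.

27 knots

Coriolis parameter at 39°N:
f = 2Ω sin φ = 2 × 7.29×10⁻⁵ × sin 39° = 9.18×10⁻⁵ s⁻¹
Height gradient: |∂Z/∂n| = 60 m / 462000 m = 1.30×10⁻⁴
On a pressure surface, geostrophic balance gives V_g = (g/f)|∂Z/∂n|:
V_g = 9.81 × 1.30×10⁻⁴ / 9.18×10⁻⁵ = 13.9 m/s
Converting: 13.9 m/s × 1.944 = 27 knots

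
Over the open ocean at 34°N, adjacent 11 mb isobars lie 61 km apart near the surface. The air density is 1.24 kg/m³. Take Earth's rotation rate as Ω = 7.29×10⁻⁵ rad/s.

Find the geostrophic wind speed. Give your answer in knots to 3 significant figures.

Coriolis parameter at 34°N:
f = 2Ω sin φ = 2 × 7.29×10⁻⁵ × sin 34° = 8.15×10⁻⁵ s⁻¹
Pressure gradient: |∂P/∂n| = 1100 Pa / 61000 m = 1.80×10⁻² Pa/m
Geostrophic balance (pressure-gradient force = Coriolis force):
V_g = (1/(fρ)) |∂P/∂n| = 1.80×10⁻² / (8.15×10⁻⁵ × 1.24) = 178 m/s
Converting: 178 m/s × 1.944 = 347 knots

347 knots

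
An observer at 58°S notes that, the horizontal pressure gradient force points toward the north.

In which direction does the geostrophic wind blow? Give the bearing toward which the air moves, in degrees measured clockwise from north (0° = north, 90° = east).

270°

The pressure-gradient force points toward the north (bearing 000°).
Geostrophic balance: in the Southern Hemisphere the Coriolis force deflects motion to the left, so the geostrophic wind blows 90° to the left of the pressure-gradient force (low pressure on the right).
Rotating 000° by 90° counterclockwise gives 270° — the wind blows toward the west.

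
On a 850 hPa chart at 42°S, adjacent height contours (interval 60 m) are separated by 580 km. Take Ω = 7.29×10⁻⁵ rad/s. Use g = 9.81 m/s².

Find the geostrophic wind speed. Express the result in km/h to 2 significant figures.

37 km/h

Coriolis parameter at 42°S:
f = 2Ω sin φ = 2 × 7.29×10⁻⁵ × sin 42° = 9.76×10⁻⁵ s⁻¹
Height gradient: |∂Z/∂n| = 60 m / 580000 m = 1.03×10⁻⁴
On a pressure surface, geostrophic balance gives V_g = (g/f)|∂Z/∂n|:
V_g = 9.81 × 1.03×10⁻⁴ / 9.76×10⁻⁵ = 10.4 m/s
Converting: 10.4 m/s × 3.6 = 37 km/h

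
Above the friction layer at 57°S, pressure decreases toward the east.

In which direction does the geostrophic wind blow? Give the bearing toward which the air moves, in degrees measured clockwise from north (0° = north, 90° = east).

The pressure-gradient force points toward the east (bearing 090°).
Geostrophic balance: in the Southern Hemisphere the Coriolis force deflects motion to the left, so the geostrophic wind blows 90° to the left of the pressure-gradient force (low pressure on the right).
Rotating 090° by 90° counterclockwise gives 000° — the wind blows toward the north.

000°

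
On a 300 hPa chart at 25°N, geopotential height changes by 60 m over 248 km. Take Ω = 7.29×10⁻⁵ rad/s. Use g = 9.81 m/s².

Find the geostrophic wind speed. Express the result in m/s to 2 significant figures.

Coriolis parameter at 25°N:
f = 2Ω sin φ = 2 × 7.29×10⁻⁵ × sin 25° = 6.16×10⁻⁵ s⁻¹
Height gradient: |∂Z/∂n| = 60 m / 248000 m = 2.42×10⁻⁴
On a pressure surface, geostrophic balance gives V_g = (g/f)|∂Z/∂n|:
V_g = 9.81 × 2.42×10⁻⁴ / 6.16×10⁻⁵ = 38.5 m/s

39 m/s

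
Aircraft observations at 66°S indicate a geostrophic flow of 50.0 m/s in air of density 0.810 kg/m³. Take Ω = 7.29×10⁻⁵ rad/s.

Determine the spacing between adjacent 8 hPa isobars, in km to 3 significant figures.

Coriolis parameter at 66°S:
f = 2Ω sin φ = 2 × 7.29×10⁻⁵ × sin 66° = 1.33×10⁻⁴ s⁻¹
Geostrophic balance rearranged: |∂P/∂n| = f ρ V_g
|∂P/∂n| = 1.33×10⁻⁴ × 0.810 × 50.0 = 5.39×10⁻³ Pa/m
Isobar spacing: Δn = ΔP/|∂P/∂n| = 800 Pa / 5.39×10⁻³ Pa/m = 148302 m ≈ 148 km

148 km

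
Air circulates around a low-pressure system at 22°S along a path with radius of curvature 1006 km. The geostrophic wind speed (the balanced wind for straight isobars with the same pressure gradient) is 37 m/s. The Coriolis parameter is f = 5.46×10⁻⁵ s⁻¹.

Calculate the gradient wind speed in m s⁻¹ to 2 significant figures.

25 m s⁻¹

Around a low, centrifugal force acts outward with Coriolis, so pressure-gradient force balances both:
(1/ρ)|∂P/∂n| = fV + V²/R  →  V² + fR·V − fR·V_g = 0
With fR = 5.46×10⁻⁵ × 1006×10³ m = 54.9 m/s:
V = [−fR + √((fR)² + 4 fR V_g)]/2 = [−54.9 + √(54.9² + 4×54.9×37)]/2 = 25.3 m/s
Subgeostrophic (V < V_g = 37 m/s), as expected around a low.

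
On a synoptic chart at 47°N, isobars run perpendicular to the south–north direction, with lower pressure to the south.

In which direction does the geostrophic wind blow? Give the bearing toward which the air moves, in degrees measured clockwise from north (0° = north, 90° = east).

270°

The pressure-gradient force points toward the south (bearing 180°).
Geostrophic balance: in the Northern Hemisphere the Coriolis force deflects motion to the right, so the geostrophic wind blows 90° to the right of the pressure-gradient force (low pressure on the left).
Rotating 180° by 90° clockwise gives 270° — the wind blows toward the west.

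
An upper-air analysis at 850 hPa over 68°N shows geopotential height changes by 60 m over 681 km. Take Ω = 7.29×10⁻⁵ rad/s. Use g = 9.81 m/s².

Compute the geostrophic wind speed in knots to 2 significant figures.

12 knots

Coriolis parameter at 68°N:
f = 2Ω sin φ = 2 × 7.29×10⁻⁵ × sin 68° = 1.35×10⁻⁴ s⁻¹
Height gradient: |∂Z/∂n| = 60 m / 681000 m = 8.81×10⁻⁵
On a pressure surface, geostrophic balance gives V_g = (g/f)|∂Z/∂n|:
V_g = 9.81 × 8.81×10⁻⁵ / 1.35×10⁻⁴ = 6.39 m/s
Converting: 6.39 m/s × 1.944 = 12 knots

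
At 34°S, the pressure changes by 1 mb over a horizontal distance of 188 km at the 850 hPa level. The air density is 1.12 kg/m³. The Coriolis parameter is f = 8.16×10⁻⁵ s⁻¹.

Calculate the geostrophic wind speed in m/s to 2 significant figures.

Pressure gradient: |∂P/∂n| = 100 Pa / 188000 m = 5.32×10⁻⁴ Pa/m
Geostrophic balance (pressure-gradient force = Coriolis force):
V_g = (1/(fρ)) |∂P/∂n| = 5.32×10⁻⁴ / (8.16×10⁻⁵ × 1.12) = 5.82 m/s

5.8 m/s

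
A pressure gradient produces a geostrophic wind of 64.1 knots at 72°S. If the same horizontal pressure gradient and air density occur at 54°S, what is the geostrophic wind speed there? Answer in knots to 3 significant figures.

With the same pressure gradient and density, V_g ∝ 1/f ∝ 1/sin φ.
V₂ = V₁ · sin φ₁ / sin φ₂ = 64.1 × sin 72° / sin 54°
V₂ = 64.1 × 0.9511/0.8090 = 75.4 knots

75.4 knots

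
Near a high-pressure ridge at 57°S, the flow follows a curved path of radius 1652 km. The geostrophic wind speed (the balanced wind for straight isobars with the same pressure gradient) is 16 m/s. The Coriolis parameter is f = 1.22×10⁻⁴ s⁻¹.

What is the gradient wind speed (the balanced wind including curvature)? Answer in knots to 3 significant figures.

Around a high, pressure-gradient force acts outward with centrifugal, so Coriolis balances both:
fV = (1/ρ)|∂P/∂n| + V²/R  →  V² − fR·V + fR·V_g = 0
With fR = 1.22×10⁻⁴ × 1652×10³ m = 202 m/s:
V = [fR − √((fR)² − 4 fR V_g)]/2 = [202 − √(202² − 4×202×16)]/2 = 17.5 m/s
Supergeostrophic (V > V_g = 16 m/s), as expected around a high.
Converting: 17.5 m/s × 1.944 = 34.1 knots

34.1 knots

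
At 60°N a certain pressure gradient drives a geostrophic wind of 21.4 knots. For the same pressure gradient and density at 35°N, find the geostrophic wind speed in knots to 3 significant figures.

32.3 knots

With the same pressure gradient and density, V_g ∝ 1/f ∝ 1/sin φ.
V₂ = V₁ · sin φ₁ / sin φ₂ = 21.4 × sin 60° / sin 35°
V₂ = 21.4 × 0.8660/0.5736 = 32.3 knots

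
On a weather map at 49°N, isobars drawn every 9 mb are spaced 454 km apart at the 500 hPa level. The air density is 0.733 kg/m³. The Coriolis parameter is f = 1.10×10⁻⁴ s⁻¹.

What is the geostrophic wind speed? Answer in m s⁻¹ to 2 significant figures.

Pressure gradient: |∂P/∂n| = 900 Pa / 454000 m = 1.98×10⁻³ Pa/m
Geostrophic balance (pressure-gradient force = Coriolis force):
V_g = (1/(fρ)) |∂P/∂n| = 1.98×10⁻³ / (1.10×10⁻⁴ × 0.733) = 24.6 m/s

25 m s⁻¹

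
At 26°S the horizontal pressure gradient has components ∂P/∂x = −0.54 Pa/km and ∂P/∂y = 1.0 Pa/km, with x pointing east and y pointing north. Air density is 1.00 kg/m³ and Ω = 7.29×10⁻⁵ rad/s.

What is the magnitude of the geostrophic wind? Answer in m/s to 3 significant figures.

17.8 m/s

Coriolis parameter at 26°S:
f = 2Ω sin φ = 2 × 7.29×10⁻⁵ × sin 26° = 6.39×10⁻⁵ s⁻¹
In the Southern Hemisphere f is negative: f = −6.39×10⁻⁵ s⁻¹.
Component geostrophic relations (x east, y north):
u_g = −(1/(fρ)) ∂P/∂y,  v_g = (1/(fρ)) ∂P/∂x
u_g = −(1.0×10⁻³)/(−6.39×10⁻⁵ × 1.00) = 15.6 m/s;  v_g = (−0.54×10⁻³)/(−6.39×10⁻⁵ × 1.00) = 8.45 m/s
|V_g| = √(u_g² + v_g²) = 17.8 m/s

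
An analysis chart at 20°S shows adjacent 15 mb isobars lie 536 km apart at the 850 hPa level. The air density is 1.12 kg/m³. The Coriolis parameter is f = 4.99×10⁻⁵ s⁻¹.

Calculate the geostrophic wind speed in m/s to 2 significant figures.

50 m/s

Pressure gradient: |∂P/∂n| = 1500 Pa / 536000 m = 2.80×10⁻³ Pa/m
Geostrophic balance (pressure-gradient force = Coriolis force):
V_g = (1/(fρ)) |∂P/∂n| = 2.80×10⁻³ / (4.99×10⁻⁵ × 1.12) = 50.1 m/s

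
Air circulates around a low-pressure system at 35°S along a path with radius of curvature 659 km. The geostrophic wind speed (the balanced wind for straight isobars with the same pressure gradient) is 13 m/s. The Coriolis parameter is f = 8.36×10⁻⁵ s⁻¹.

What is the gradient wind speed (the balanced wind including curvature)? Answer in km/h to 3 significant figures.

Around a low, centrifugal force acts outward with Coriolis, so pressure-gradient force balances both:
(1/ρ)|∂P/∂n| = fV + V²/R  →  V² + fR·V − fR·V_g = 0
With fR = 8.36×10⁻⁵ × 659×10³ m = 55.1 m/s:
V = [−fR + √((fR)² + 4 fR V_g)]/2 = [−55.1 + √(55.1² + 4×55.1×13)]/2 = 10.9 m/s
Subgeostrophic (V < V_g = 13 m/s), as expected around a low.
Converting: 10.9 m/s × 3.6 = 39.1 km/h

39.1 km/h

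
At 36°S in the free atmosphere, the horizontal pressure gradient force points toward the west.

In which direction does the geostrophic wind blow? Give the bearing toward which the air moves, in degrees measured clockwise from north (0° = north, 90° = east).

180°

The pressure-gradient force points toward the west (bearing 270°).
Geostrophic balance: in the Southern Hemisphere the Coriolis force deflects motion to the left, so the geostrophic wind blows 90° to the left of the pressure-gradient force (low pressure on the right).
Rotating 270° by 90° counterclockwise gives 180° — the wind blows toward the south.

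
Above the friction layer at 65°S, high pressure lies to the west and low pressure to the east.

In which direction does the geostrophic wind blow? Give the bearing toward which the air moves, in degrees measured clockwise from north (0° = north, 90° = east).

000°

The pressure-gradient force points toward the east (bearing 090°).
Geostrophic balance: in the Southern Hemisphere the Coriolis force deflects motion to the left, so the geostrophic wind blows 90° to the left of the pressure-gradient force (low pressure on the right).
Rotating 090° by 90° counterclockwise gives 000° — the wind blows toward the north.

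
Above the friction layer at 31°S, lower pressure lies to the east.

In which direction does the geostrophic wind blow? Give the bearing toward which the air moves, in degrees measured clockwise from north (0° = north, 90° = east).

The pressure-gradient force points toward the east (bearing 090°).
Geostrophic balance: in the Southern Hemisphere the Coriolis force deflects motion to the left, so the geostrophic wind blows 90° to the left of the pressure-gradient force (low pressure on the right).
Rotating 090° by 90° counterclockwise gives 000° — the wind blows toward the north.

000°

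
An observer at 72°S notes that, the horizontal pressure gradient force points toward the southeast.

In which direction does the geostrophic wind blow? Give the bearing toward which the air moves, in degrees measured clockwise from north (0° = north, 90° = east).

The pressure-gradient force points toward the southeast (bearing 135°).
Geostrophic balance: in the Southern Hemisphere the Coriolis force deflects motion to the left, so the geostrophic wind blows 90° to the left of the pressure-gradient force (low pressure on the right).
Rotating 135° by 90° counterclockwise gives 045° — the wind blows toward the northeast.

045°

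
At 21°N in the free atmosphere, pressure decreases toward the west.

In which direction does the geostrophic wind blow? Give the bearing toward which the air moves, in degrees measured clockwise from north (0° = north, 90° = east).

The pressure-gradient force points toward the west (bearing 270°).
Geostrophic balance: in the Northern Hemisphere the Coriolis force deflects motion to the right, so the geostrophic wind blows 90° to the right of the pressure-gradient force (low pressure on the left).
Rotating 270° by 90° clockwise gives 000° — the wind blows toward the north.

000°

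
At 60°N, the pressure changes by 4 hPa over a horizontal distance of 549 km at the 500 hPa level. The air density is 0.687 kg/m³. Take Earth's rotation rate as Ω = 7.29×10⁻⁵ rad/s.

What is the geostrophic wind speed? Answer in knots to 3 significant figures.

Coriolis parameter at 60°N:
f = 2Ω sin φ = 2 × 7.29×10⁻⁵ × sin 60° = 1.26×10⁻⁴ s⁻¹
Pressure gradient: |∂P/∂n| = 400 Pa / 549000 m = 7.29×10⁻⁴ Pa/m
Geostrophic balance (pressure-gradient force = Coriolis force):
V_g = (1/(fρ)) |∂P/∂n| = 7.29×10⁻⁴ / (1.26×10⁻⁴ × 0.687) = 8.40 m/s
Converting: 8.40 m/s × 1.944 = 16.3 knots

16.3 knots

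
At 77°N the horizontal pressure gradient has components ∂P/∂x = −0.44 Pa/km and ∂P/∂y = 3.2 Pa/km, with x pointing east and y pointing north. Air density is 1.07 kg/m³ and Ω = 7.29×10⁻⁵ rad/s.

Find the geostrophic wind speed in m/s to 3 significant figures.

21.2 m/s

Coriolis parameter at 77°N:
f = 2Ω sin φ = 2 × 7.29×10⁻⁵ × sin 77° = 1.42×10⁻⁴ s⁻¹
Component geostrophic relations (x east, y north):
u_g = −(1/(fρ)) ∂P/∂y,  v_g = (1/(fρ)) ∂P/∂x
u_g = −(3.2×10⁻³)/(1.42×10⁻⁴ × 1.07) = −21.1 m/s;  v_g = (−0.44×10⁻³)/(1.42×10⁻⁴ × 1.07) = −2.89 m/s
|V_g| = √(u_g² + v_g²) = 21.2 m/s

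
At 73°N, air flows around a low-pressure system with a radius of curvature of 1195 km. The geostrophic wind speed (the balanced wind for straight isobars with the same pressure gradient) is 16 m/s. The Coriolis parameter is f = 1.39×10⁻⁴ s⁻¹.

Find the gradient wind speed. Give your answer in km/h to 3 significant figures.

52.9 km/h

Around a low, centrifugal force acts outward with Coriolis, so pressure-gradient force balances both:
(1/ρ)|∂P/∂n| = fV + V²/R  →  V² + fR·V − fR·V_g = 0
With fR = 1.39×10⁻⁴ × 1195×10³ m = 166 m/s:
V = [−fR + √((fR)² + 4 fR V_g)]/2 = [−166 + √(166² + 4×166×16)]/2 = 14.7 m/s
Subgeostrophic (V < V_g = 16 m/s), as expected around a low.
Converting: 14.7 m/s × 3.6 = 52.9 km/h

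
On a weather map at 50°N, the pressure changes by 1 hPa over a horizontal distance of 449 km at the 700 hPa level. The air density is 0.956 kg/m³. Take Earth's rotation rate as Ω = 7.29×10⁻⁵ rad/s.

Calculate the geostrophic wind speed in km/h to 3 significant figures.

7.51 km/h

Coriolis parameter at 50°N:
f = 2Ω sin φ = 2 × 7.29×10⁻⁵ × sin 50° = 1.12×10⁻⁴ s⁻¹
Pressure gradient: |∂P/∂n| = 100 Pa / 449000 m = 2.23×10⁻⁴ Pa/m
Geostrophic balance (pressure-gradient force = Coriolis force):
V_g = (1/(fρ)) |∂P/∂n| = 2.23×10⁻⁴ / (1.12×10⁻⁴ × 0.956) = 2.09 m/s
Converting: 2.09 m/s × 3.6 = 7.51 km/h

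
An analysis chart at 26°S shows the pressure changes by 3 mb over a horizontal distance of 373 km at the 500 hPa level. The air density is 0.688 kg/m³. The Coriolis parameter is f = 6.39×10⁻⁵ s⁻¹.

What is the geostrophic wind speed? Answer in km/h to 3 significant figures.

Pressure gradient: |∂P/∂n| = 300 Pa / 373000 m = 8.04×10⁻⁴ Pa/m
Geostrophic balance (pressure-gradient force = Coriolis force):
V_g = (1/(fρ)) |∂P/∂n| = 8.04×10⁻⁴ / (6.39×10⁻⁵ × 0.688) = 18.3 m/s
Converting: 18.3 m/s × 3.6 = 65.9 km/h

65.9 km/h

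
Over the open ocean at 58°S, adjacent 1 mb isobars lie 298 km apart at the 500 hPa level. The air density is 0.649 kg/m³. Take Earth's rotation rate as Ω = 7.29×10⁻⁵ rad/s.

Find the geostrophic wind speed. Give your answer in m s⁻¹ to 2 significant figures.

4.2 m s⁻¹

Coriolis parameter at 58°S:
f = 2Ω sin φ = 2 × 7.29×10⁻⁵ × sin 58° = 1.24×10⁻⁴ s⁻¹
Pressure gradient: |∂P/∂n| = 100 Pa / 298000 m = 3.36×10⁻⁴ Pa/m
Geostrophic balance (pressure-gradient force = Coriolis force):
V_g = (1/(fρ)) |∂P/∂n| = 3.36×10⁻⁴ / (1.24×10⁻⁴ × 0.649) = 4.18 m/s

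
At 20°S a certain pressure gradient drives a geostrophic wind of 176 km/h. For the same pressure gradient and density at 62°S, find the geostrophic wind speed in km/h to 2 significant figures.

With the same pressure gradient and density, V_g ∝ 1/f ∝ 1/sin φ.
V₂ = V₁ · sin φ₁ / sin φ₂ = 176 × sin 20° / sin 62°
V₂ = 176 × 0.3420/0.8829 = 68 km/h

68 km/h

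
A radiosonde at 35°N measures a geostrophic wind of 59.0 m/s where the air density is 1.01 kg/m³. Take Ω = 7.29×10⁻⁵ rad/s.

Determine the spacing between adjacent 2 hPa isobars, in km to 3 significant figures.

40.1 km

Coriolis parameter at 35°N:
f = 2Ω sin φ = 2 × 7.29×10⁻⁵ × sin 35° = 8.36×10⁻⁵ s⁻¹
Geostrophic balance rearranged: |∂P/∂n| = f ρ V_g
|∂P/∂n| = 8.36×10⁻⁵ × 1.01 × 59.0 = 4.98×10⁻³ Pa/m
Isobar spacing: Δn = ΔP/|∂P/∂n| = 200 Pa / 4.98×10⁻³ Pa/m = 40134 m ≈ 40.1 km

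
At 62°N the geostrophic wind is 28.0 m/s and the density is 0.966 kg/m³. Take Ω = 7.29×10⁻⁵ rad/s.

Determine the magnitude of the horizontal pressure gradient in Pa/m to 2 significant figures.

Coriolis parameter at 62°N:
f = 2Ω sin φ = 2 × 7.29×10⁻⁵ × sin 62° = 1.29×10⁻⁴ s⁻¹
Geostrophic balance rearranged: |∂P/∂n| = f ρ V_g
|∂P/∂n| = 1.29×10⁻⁴ × 0.966 × 28.0 = 3.48×10⁻³ Pa/m

3.5×10⁻³ Pa/m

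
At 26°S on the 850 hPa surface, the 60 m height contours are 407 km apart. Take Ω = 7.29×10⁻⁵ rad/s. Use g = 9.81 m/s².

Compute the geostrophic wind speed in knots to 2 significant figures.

44 knots

Coriolis parameter at 26°S:
f = 2Ω sin φ = 2 × 7.29×10⁻⁵ × sin 26° = 6.39×10⁻⁵ s⁻¹
Height gradient: |∂Z/∂n| = 60 m / 407000 m = 1.47×10⁻⁴
On a pressure surface, geostrophic balance gives V_g = (g/f)|∂Z/∂n|:
V_g = 9.81 × 1.47×10⁻⁴ / 6.39×10⁻⁵ = 22.6 m/s
Converting: 22.6 m/s × 1.944 = 44 knots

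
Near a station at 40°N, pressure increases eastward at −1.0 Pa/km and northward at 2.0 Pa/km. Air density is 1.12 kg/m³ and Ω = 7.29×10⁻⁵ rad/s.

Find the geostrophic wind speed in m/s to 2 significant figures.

Coriolis parameter at 40°N:
f = 2Ω sin φ = 2 × 7.29×10⁻⁵ × sin 40° = 9.37×10⁻⁵ s⁻¹
Component geostrophic relations (x east, y north):
u_g = −(1/(fρ)) ∂P/∂y,  v_g = (1/(fρ)) ∂P/∂x
u_g = −(2.0×10⁻³)/(9.37×10⁻⁵ × 1.12) = −19.1 m/s;  v_g = (−1.0×10⁻³)/(9.37×10⁻⁵ × 1.12) = −9.53 m/s
|V_g| = √(u_g² + v_g²) = 21.3 m/s

21 m/s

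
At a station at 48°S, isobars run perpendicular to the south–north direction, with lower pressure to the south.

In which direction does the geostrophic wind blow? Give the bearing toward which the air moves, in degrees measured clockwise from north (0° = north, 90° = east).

The pressure-gradient force points toward the south (bearing 180°).
Geostrophic balance: in the Southern Hemisphere the Coriolis force deflects motion to the left, so the geostrophic wind blows 90° to the left of the pressure-gradient force (low pressure on the right).
Rotating 180° by 90° counterclockwise gives 090° — the wind blows toward the east.

090°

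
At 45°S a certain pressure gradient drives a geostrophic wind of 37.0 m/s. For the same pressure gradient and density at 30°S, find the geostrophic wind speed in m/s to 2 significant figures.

52 m/s

With the same pressure gradient and density, V_g ∝ 1/f ∝ 1/sin φ.
V₂ = V₁ · sin φ₁ / sin φ₂ = 37.0 × sin 45° / sin 30°
V₂ = 37.0 × 0.7071/0.5000 = 52 m/s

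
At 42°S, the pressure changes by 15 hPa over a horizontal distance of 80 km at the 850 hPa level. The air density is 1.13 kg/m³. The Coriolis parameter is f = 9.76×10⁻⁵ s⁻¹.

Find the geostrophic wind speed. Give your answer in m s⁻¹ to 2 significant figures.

170 m s⁻¹

Pressure gradient: |∂P/∂n| = 1500 Pa / 80000 m = 1.88×10⁻² Pa/m
Geostrophic balance (pressure-gradient force = Coriolis force):
V_g = (1/(fρ)) |∂P/∂n| = 1.88×10⁻² / (9.76×10⁻⁵ × 1.13) = 170 m/s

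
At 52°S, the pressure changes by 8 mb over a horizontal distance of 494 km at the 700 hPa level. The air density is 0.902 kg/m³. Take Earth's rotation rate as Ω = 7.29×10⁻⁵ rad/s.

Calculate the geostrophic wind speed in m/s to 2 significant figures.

Coriolis parameter at 52°S:
f = 2Ω sin φ = 2 × 7.29×10⁻⁵ × sin 52° = 1.15×10⁻⁴ s⁻¹
Pressure gradient: |∂P/∂n| = 800 Pa / 494000 m = 1.62×10⁻³ Pa/m
Geostrophic balance (pressure-gradient force = Coriolis force):
V_g = (1/(fρ)) |∂P/∂n| = 1.62×10⁻³ / (1.15×10⁻⁴ × 0.902) = 15.6 m/s

16 m/s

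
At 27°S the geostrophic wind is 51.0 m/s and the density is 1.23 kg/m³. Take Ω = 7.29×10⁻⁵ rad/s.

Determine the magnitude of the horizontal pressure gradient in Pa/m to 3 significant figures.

Coriolis parameter at 27°S:
f = 2Ω sin φ = 2 × 7.29×10⁻⁵ × sin 27° = 6.62×10⁻⁵ s⁻¹
Geostrophic balance rearranged: |∂P/∂n| = f ρ V_g
|∂P/∂n| = 6.62×10⁻⁵ × 1.23 × 51.0 = 4.15×10⁻³ Pa/m

4.15×10⁻³ Pa/m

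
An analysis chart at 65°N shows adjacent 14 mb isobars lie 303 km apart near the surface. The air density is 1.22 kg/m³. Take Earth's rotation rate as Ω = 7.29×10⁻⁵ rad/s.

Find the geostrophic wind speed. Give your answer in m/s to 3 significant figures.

28.7 m/s

Coriolis parameter at 65°N:
f = 2Ω sin φ = 2 × 7.29×10⁻⁵ × sin 65° = 1.32×10⁻⁴ s⁻¹
Pressure gradient: |∂P/∂n| = 1400 Pa / 303000 m = 4.62×10⁻³ Pa/m
Geostrophic balance (pressure-gradient force = Coriolis force):
V_g = (1/(fρ)) |∂P/∂n| = 4.62×10⁻³ / (1.32×10⁻⁴ × 1.22) = 28.7 m/s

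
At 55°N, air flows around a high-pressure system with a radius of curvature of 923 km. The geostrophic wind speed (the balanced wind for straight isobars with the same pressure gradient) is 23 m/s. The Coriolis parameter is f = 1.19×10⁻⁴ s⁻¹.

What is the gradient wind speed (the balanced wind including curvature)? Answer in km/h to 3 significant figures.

118 km/h

Around a high, pressure-gradient force acts outward with centrifugal, so Coriolis balances both:
fV = (1/ρ)|∂P/∂n| + V²/R  →  V² − fR·V + fR·V_g = 0
With fR = 1.19×10⁻⁴ × 923×10³ m = 110 m/s:
V = [fR − √((fR)² − 4 fR V_g)]/2 = [110 − √(110² − 4×110×23)]/2 = 32.8 m/s
Supergeostrophic (V > V_g = 23 m/s), as expected around a high.
Converting: 32.8 m/s × 3.6 = 118 km/h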